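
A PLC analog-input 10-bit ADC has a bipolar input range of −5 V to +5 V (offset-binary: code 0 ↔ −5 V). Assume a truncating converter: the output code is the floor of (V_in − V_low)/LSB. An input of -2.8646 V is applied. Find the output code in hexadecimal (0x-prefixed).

code 0xDA (decimal 218)

With 1024 levels over 10 V, one step is 9.766 mV.
Input sits at 218.665 steps above V_low.
Floor → code 218.
In hexadecimal (0x-prefixed): 0xDA.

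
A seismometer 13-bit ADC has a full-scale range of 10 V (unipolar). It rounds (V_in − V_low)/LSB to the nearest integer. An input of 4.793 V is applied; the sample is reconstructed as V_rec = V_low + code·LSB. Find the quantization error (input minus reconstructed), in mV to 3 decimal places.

0.520 mV

One LSB is 10 V / 8192 = 1.221 mV.
(4.793 − 0)/0.0012207 = 3926.4256; round gives code 3926.
V_rec = 0 + 3926·0.0012207 = 4.7924805 V.
Difference: 0.000519531 V → 0.520 mV.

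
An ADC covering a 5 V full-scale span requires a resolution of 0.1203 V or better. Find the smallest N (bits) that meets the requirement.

6 bits

Number of steps required ≥ 5 V / 0.1203 V = 41.56.
Need 2^N ≥ 41.56; 2^5 = 32, 2^6 = 64.
Minimum N = 6.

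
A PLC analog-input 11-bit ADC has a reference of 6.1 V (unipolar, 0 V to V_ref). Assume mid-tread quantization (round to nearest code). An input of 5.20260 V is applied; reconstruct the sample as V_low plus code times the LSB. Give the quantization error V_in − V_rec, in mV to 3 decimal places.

-0.867 mV

LSB = 6.1/2^11 = 2.979 mV.
(V_in − V_low)/LSB = (5.20260 − 0)/0.00297852 = 1746.7090 → code 1747 (round).
V_rec = 0 + 1747·0.00297852 = 5.2034668 V.
Difference: -0.000866797 V → -0.867 mV.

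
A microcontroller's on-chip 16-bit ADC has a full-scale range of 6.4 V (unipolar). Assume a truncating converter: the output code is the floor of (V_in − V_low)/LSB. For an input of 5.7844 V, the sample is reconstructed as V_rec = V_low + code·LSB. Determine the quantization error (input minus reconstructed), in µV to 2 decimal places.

LSB = 6.4/2^16 = 97.66 µV.
Scaled input = 59232.2560 LSBs, so code = 59232.
V_rec = 0 + 59232·9.76563e-05 = 5.784375 V.
Error = 5.7844 − 5.784375 = 2.5e-05 V = 25.00 µV.

25.00 µV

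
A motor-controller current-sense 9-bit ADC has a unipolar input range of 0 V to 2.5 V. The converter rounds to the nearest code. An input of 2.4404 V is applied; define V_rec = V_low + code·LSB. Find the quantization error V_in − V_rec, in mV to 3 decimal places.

-1.006 mV

One LSB is 2.5 V / 512 = 4.883 mV.
(2.4404 − 0)/0.00488281 = 499.7939; round gives code 500.
Code 500 maps back to 0 + 500×0.00488281 V = 2.4414062 V.
V_in − V_rec = -0.00100625 V = -1.006 mV.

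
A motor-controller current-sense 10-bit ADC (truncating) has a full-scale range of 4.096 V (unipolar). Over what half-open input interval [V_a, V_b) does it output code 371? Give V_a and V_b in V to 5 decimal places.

LSB = 4.096/2^10 = 4.000 mV.
V_a = V_low + 371·LSB = 1.484 V; V_b = V_low + 372·LSB = 1.488 V.

[1.48400 V, 1.48800 V)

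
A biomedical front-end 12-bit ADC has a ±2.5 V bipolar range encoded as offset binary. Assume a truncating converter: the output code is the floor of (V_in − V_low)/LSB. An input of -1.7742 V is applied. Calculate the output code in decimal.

Full-scale span = 5 V; LSB = 5/2^12 = 1.221 mV.
(-1.7742 − (−2.5)) / 0.0012207 = 594.575 LSBs.
So the output code is 594.

code 594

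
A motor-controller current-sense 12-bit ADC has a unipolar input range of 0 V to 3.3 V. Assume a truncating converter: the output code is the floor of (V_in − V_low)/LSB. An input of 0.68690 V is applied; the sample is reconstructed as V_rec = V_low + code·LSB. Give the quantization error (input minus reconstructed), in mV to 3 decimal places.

LSB = 3.3/2^12 = 0.806 mV.
Scaled input = 852.5886 LSBs, so code = 852.
V_rec = 0 + 852·0.000805664 = 0.68642578 V.
Difference: 0.000474219 V → 0.474 mV.

0.474 mV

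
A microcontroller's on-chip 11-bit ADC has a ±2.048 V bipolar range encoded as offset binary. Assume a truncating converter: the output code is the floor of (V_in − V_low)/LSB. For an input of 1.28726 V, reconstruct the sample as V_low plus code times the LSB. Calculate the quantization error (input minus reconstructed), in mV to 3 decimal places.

One LSB is 4.096 V / 2048 = 2.000 mV.
Scaled input = 1667.6300 LSBs, so code = 1667.
V_rec = (−2.048) + 1667·0.002 = 1.286 V.
Error = 1.28726 − 1.286 = 0.00126 V = 1.260 mV.

1.260 mV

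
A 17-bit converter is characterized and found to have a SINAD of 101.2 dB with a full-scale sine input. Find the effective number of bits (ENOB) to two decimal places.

ENOB = (SINAD − 1.76) / 6.02 = (101.2 − 1.76)/6.02 = 16.518.

16.52 bits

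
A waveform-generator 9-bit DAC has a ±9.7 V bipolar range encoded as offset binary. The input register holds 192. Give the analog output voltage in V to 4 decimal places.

-2.4250 V

LSB = 19.4 V / 2^9 = 37.891 mV.
V_out = (−9.7) + 192 × 0.0378906 V = -2.425 V.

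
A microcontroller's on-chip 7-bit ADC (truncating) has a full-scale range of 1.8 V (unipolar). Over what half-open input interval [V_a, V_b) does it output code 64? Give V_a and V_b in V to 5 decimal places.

LSB = 1.8/2^7 = 14.062 mV.
V_a = V_low + 64·LSB = 0.9 V; V_b = V_low + 65·LSB = 0.914062 V.

[0.90000 V, 0.91406 V)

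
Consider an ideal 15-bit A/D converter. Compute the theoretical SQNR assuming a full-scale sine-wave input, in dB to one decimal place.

92.1 dB

SNR ≈ 6.02·N + 1.76 dB = 6.02·15 + 1.76 = 92.06 dB.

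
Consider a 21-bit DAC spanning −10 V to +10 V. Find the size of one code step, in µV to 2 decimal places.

Full-scale span = 20 V.
LSB = 20 / 2^21 = 20 / 2097152 = 9.53674e-06 V = 9.54 µV.

9.54 µV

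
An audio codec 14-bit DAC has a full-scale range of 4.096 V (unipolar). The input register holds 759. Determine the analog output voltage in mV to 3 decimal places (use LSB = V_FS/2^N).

LSB = 4.096 V / 2^14 = 250.00 µV.
V_out = 0 + 759 × 0.00025 V = 0.18975 V.
= 189.750 mV.

189.750 mV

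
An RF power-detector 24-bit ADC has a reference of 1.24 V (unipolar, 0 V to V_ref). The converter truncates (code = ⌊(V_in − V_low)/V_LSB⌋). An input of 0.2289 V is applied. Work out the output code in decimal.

code 3097019

With 16777216 levels over 1.24 V, one step is 0.07 µV.
(0.2289 − 0) / 7.39098e-08 = 3097019.954 LSBs.
⌊·⌋(3097019.954) = 3097019.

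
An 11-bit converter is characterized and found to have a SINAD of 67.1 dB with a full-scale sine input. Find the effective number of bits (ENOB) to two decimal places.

10.85 bits

ENOB = (SINAD − 1.76) / 6.02 = (67.1 − 1.76)/6.02 = 10.854.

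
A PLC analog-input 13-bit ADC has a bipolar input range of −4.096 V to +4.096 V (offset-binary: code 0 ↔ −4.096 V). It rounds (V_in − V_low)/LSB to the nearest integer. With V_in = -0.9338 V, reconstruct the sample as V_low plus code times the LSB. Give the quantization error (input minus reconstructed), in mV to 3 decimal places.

LSB = 8.192/2^13 = 1.000 mV.
Scaled input = 3162.2000 LSBs, so code = 3162.
V_rec = (−4.096) + 3162·0.001 = -0.934 V.
Difference: 0.0002 V → 0.200 mV.

0.200 mV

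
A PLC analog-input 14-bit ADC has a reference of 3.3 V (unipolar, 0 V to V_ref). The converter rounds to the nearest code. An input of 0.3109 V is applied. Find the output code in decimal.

code 1544

Full-scale span = 3.3 V; LSB = 3.3/2^14 = 201.42 µV.
Input sits at 1543.571 steps above V_low.
Round → code 1544.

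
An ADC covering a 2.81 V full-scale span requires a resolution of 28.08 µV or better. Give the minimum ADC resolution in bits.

17 bits

Number of steps required ≥ 2.81 V / 28.08 µV = 100071.23.
Need 2^N ≥ 100071.23; 2^16 = 65536, 2^17 = 131072.
Minimum N = 17.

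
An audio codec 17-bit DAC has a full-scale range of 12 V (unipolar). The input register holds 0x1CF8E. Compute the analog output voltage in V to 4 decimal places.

LSB = 12 V / 2^17 = 91.55 µV.
Code 0x1CF8E = 118670 decimal.
V_out = 0 + 118670 × 9.15527e-05 V = 10.8646 V.

10.8646 V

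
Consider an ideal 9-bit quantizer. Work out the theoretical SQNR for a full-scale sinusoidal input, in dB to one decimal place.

55.9 dB

SNR ≈ 6.02·N + 1.76 dB = 6.02·9 + 1.76 = 55.94 dB.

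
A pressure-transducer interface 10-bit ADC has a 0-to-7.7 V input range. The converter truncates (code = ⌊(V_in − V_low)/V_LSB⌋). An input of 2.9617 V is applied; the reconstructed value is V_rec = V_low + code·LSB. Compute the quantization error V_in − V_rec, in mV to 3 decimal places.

One LSB is 7.7 V / 1024 = 7.520 mV.
Scaled input = 393.8676 LSBs, so code = 393.
Code 393 maps back to 0 + 393×0.00751953 V = 2.9551758 V.
Error = 2.9617 − 2.9551758 = 0.00652422 V = 6.524 mV.

6.524 mV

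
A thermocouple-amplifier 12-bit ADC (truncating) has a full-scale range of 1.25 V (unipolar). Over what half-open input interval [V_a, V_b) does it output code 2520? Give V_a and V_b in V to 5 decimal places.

LSB = 1.25/2^12 = 305.18 µV.
V_a = V_low + 2520·LSB = 0.769043 V; V_b = V_low + 2521·LSB = 0.769348 V.

[0.76904 V, 0.76935 V)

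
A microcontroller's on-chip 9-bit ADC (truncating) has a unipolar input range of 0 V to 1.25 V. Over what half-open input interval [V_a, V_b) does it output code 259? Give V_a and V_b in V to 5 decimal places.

[0.63232 V, 0.63477 V)

LSB = 1.25/2^9 = 2.441 mV.
V_a = V_low + 259·LSB = 0.632324 V; V_b = V_low + 260·LSB = 0.634766 V.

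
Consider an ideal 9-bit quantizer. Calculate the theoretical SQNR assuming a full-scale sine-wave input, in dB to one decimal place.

55.9 dB

SNR ≈ 6.02·N + 1.76 dB = 6.02·9 + 1.76 = 55.94 dB.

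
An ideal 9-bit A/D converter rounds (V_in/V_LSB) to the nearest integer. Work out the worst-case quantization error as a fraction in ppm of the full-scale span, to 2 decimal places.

Rounding → worst-case error = ½ LSB = V_FS/2^10, so 1e+06/1024 = 976.562 ppm of full scale.

976.56 ppm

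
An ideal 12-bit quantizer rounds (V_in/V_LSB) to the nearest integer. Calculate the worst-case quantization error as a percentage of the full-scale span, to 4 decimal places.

Rounding → worst-case error = ½ LSB = V_FS/2^13, so 100/8192 = 0.012207 % of full scale.

0.0122 %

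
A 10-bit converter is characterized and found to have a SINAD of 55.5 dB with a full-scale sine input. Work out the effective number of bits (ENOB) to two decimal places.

ENOB = (SINAD − 1.76) / 6.02 = (55.5 − 1.76)/6.02 = 8.927.

8.93 bits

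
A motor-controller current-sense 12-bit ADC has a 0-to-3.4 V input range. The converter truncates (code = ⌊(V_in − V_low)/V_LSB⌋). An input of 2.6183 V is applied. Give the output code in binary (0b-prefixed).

Full-scale span = 3.4 V; LSB = 3.4/2^12 = 0.830 mV.
Input sits at 3154.281 steps above V_low.
Floor → code 3154.
In binary (0b-prefixed): 0b110001010010.

code 0b110001010010 (decimal 3154)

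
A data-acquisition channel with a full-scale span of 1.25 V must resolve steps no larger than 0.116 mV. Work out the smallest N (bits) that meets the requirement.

14 bits

Number of steps required ≥ 1.25 V / 0.116 mV = 10775.86.
Need 2^N ≥ 10775.86; 2^13 = 8192, 2^14 = 16384.
Minimum N = 14.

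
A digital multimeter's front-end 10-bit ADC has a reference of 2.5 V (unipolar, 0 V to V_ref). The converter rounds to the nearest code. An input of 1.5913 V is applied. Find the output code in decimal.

With 1024 levels over 2.5 V, one step is 2.441 mV.
(V_in − V_low)/LSB = (1.5913 − 0) / 0.00244141 = 651.796.
So the output code is 652.

code 652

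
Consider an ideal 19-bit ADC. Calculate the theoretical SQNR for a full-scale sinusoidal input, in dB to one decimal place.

SNR ≈ 6.02·N + 1.76 dB = 6.02·19 + 1.76 = 116.14 dB.

116.1 dB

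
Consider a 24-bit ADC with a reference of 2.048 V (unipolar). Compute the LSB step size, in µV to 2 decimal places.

0.12 µV

Full-scale span = 2.048 V.
LSB = 2.048 / 2^24 = 2.048 / 16777216 = 1.2207e-07 V = 0.12 µV.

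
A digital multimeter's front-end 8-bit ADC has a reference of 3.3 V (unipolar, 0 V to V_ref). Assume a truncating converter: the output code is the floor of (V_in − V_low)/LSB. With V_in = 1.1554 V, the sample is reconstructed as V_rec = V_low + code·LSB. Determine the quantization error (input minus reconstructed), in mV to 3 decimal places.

Step size: 3.3 V ÷ 2^8 = 12.891 mV.
(1.1554 − 0)/0.0128906 = 89.6310; ⌊·⌋ gives code 89.
V_rec = 0 + 89·0.0128906 = 1.1472656 V.
Error = 1.1554 − 1.1472656 = 0.00813437 V = 8.134 mV.

8.134 mV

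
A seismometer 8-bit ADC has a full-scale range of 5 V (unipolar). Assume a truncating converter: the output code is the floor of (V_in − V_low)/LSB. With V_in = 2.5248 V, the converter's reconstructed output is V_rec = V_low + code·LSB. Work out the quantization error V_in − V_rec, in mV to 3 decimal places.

One LSB is 5 V / 256 = 19.531 mV.
(V_in − V_low)/LSB = (2.5248 − 0)/0.0195312 = 129.2698 → code 129 (floor).
V_rec = 0 + 129·0.0195312 = 2.5195312 V.
Difference: 0.00526875 V → 5.269 mV.

5.269 mV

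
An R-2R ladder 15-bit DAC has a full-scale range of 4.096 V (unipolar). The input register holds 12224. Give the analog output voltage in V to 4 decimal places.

1.5280 V

LSB = 4.096 V / 2^15 = 125.00 µV.
V_out = 0 + 12224 × 0.000125 V = 1.528 V.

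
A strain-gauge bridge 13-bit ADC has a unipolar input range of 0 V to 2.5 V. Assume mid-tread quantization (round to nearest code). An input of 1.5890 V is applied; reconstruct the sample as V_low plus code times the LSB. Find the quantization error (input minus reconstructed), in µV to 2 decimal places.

-50.29 µV

One LSB is 2.5 V / 8192 = 305.18 µV.
Scaled input = 5206.8352 LSBs, so code = 5207.
Reconstructed: 1.5890503 V.
V_in − V_rec = -5.0293e-05 V = -50.29 µV.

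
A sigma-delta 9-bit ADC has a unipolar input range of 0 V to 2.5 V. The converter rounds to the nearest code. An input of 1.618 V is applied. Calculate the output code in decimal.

code 331

Full-scale span = 2.5 V; LSB = 2.5/2^9 = 4.883 mV.
Input sits at 331.366 steps above V_low.
round(331.366) = 331.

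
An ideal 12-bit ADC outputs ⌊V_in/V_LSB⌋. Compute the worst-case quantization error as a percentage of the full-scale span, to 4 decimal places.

Truncating → worst-case error = 1 LSB = V_FS/2^12, so 100/4096 = 0.0244141 % of full scale.

0.0244 %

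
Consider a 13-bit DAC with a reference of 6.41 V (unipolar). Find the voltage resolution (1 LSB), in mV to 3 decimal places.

Full-scale span = 6.41 V.
LSB = 6.41 / 2^13 = 6.41 / 8192 = 0.000782471 V = 0.782 mV.

0.782 mV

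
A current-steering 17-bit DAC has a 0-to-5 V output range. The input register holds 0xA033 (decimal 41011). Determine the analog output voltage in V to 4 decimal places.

LSB = 5 V / 2^17 = 38.15 µV.
Code 0xA033 = 41011 decimal.
V_out = 0 + 41011 × 3.8147e-05 V = 1.56445 V.

1.5644 V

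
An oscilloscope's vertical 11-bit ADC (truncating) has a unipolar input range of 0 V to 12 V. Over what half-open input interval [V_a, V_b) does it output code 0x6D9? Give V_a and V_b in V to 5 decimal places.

[10.27148 V, 10.27734 V)

LSB = 12/2^11 = 5.859 mV.
Code 0x6D9 = 1753 decimal.
V_a = V_low + 1753·LSB = 10.2715 V; V_b = V_low + 1754·LSB = 10.2773 V.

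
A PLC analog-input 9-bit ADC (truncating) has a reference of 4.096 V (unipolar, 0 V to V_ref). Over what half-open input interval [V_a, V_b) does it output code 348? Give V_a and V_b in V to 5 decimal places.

[2.78400 V, 2.79200 V)

LSB = 4.096/2^9 = 8.000 mV.
V_a = V_low + 348·LSB = 2.784 V; V_b = V_low + 349·LSB = 2.792 V.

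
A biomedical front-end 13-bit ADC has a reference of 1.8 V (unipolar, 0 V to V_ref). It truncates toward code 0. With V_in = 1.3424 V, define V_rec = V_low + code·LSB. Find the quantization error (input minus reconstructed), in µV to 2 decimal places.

Step size: 1.8 V ÷ 2^13 = 219.73 µV.
Scaled input = 6109.4116 LSBs, so code = 6109.
V_rec = 0 + 6109·0.000219727 = 1.3423096 V.
V_in − V_rec = 9.04297e-05 V = 90.43 µV.

90.43 µV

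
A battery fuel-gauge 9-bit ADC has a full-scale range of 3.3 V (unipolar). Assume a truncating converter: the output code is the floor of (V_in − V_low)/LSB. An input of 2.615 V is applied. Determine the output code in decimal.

Full-scale span = 3.3 V; LSB = 3.3/2^9 = 6.445 mV.
(2.615 − 0) / 0.00644531 = 405.721 LSBs.
Floor → code 405.

code 405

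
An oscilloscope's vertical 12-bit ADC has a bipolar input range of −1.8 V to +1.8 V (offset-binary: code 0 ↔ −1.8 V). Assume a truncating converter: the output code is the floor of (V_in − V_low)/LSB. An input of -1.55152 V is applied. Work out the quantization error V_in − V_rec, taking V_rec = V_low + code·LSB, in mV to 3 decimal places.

One LSB is 3.6 V / 4096 = 0.879 mV.
(-1.55152 − (−1.8))/0.000878906 = 282.7150; ⌊·⌋ gives code 282.
Reconstructed: -1.5521484 V.
Error = -1.55152 − (−1.5521484) = 0.000628437 V = 0.628 mV.

0.628 mV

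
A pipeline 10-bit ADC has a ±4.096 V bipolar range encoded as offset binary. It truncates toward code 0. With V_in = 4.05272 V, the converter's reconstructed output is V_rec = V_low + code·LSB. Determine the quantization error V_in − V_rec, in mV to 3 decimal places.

4.720 mV

LSB = 8.192/2^10 = 8.000 mV.
(4.05272 − (−4.096))/0.008 = 1018.5900; ⌊·⌋ gives code 1018.
Code 1018 maps back to (−4.096) + 1018×0.008 V = 4.048 V.
V_in − V_rec = 0.00472 V = 4.720 mV.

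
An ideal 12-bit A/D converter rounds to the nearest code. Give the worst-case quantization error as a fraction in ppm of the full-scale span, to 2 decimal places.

Rounding → worst-case error = ½ LSB = V_FS/2^13, so 1e+06/8192 = 122.07 ppm of full scale.

122.07 ppm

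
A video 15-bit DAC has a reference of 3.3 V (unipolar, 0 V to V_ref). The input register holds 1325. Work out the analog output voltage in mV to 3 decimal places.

133.438 mV

LSB = 3.3 V / 2^15 = 100.71 µV.
V_out = 0 + 1325 × 0.000100708 V = 0.133438 V.
= 133.438 mV.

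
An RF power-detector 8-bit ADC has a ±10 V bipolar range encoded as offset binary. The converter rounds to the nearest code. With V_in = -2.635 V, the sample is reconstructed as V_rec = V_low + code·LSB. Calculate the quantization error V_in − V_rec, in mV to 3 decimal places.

Step size: 20 V ÷ 2^8 = 78.125 mV.
(-2.635 − (−10))/0.078125 = 94.2720; round gives code 94.
V_rec = (−10) + 94·0.078125 = -2.65625 V.
Difference: 0.02125 V → 21.250 mV.

21.250 mV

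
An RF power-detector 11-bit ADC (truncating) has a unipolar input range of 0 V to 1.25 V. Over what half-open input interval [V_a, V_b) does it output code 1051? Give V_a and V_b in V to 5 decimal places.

LSB = 1.25/2^11 = 0.610 mV.
V_a = V_low + 1051·LSB = 0.641479 V; V_b = V_low + 1052·LSB = 0.64209 V.

[0.64148 V, 0.64209 V)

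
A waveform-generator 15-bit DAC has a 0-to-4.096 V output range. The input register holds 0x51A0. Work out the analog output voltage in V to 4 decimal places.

2.6120 V

LSB = 4.096 V / 2^15 = 125.00 µV.
Code 0x51A0 = 20896 decimal.
V_out = 0 + 20896 × 0.000125 V = 2.612 V.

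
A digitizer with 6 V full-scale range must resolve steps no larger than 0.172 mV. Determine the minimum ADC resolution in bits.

16 bits

Number of steps required ≥ 6 V / 0.172 mV = 34883.72.
Need 2^N ≥ 34883.72; 2^15 = 32768, 2^16 = 65536.
Minimum N = 16.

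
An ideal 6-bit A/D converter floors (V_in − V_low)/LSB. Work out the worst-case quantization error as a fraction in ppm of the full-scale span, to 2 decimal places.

15625.00 ppm

Truncating → worst-case error = 1 LSB = V_FS/2^6, so 1e+06/64 = 15625 ppm of full scale.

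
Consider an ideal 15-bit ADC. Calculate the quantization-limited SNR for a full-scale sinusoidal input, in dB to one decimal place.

SNR ≈ 6.02·N + 1.76 dB = 6.02·15 + 1.76 = 92.06 dB.

92.1 dB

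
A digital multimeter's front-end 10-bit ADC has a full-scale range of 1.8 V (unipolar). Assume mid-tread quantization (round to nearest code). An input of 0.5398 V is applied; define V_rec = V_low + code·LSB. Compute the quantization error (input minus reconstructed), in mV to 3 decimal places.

LSB = 1.8/2^10 = 1.758 mV.
(V_in − V_low)/LSB = (0.5398 − 0)/0.00175781 = 307.0862 → code 307 (round).
Reconstructed: 0.53964844 V.
Difference: 0.000151563 V → 0.152 mV.

0.152 mV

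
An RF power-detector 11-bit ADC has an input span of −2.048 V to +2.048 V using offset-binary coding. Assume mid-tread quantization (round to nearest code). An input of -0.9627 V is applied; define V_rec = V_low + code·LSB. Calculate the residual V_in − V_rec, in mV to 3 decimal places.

LSB = 4.096/2^11 = 2.000 mV.
(V_in − V_low)/LSB = (-0.9627 − (−2.048))/0.002 = 542.6500 → code 543 (round).
V_rec = (−2.048) + 543·0.002 = -0.962 V.
V_in − V_rec = -0.0007 V = -0.700 mV.

-0.700 mV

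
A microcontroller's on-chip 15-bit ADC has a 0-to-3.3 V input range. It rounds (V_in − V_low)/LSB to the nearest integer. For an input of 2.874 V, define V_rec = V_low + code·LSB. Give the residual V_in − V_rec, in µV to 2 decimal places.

One LSB is 3.3 V / 32768 = 100.71 µV.
(V_in − V_low)/LSB = (2.874 − 0)/0.000100708 = 28537.9491 → code 28538 (round).
Reconstructed: 2.8740051 V.
Difference: -5.12695e-06 V → -5.13 µV.

-5.13 µV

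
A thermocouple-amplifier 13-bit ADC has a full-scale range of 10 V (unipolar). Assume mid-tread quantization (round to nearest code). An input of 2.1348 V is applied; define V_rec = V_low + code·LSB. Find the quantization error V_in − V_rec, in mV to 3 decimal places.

-0.210 mV

LSB = 10/2^13 = 1.221 mV.
(V_in − V_low)/LSB = (2.1348 − 0)/0.0012207 = 1748.8282 → code 1749 (round).
V_rec = 0 + 1749·0.0012207 = 2.1350098 V.
Difference: -0.000209766 V → -0.210 mV.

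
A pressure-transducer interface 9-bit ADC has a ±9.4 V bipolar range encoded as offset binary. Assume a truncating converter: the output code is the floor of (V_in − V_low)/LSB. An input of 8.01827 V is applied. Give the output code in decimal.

LSB = 18.8 V / 512 = 36.719 mV.
(8.01827 − (−9.4)) / 0.0367188 = 474.370 LSBs.
So the output code is 474.

code 474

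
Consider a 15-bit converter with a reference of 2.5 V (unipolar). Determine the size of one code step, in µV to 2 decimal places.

76.29 µV

Full-scale span = 2.5 V.
LSB = 2.5 / 2^15 = 2.5 / 32768 = 7.62939e-05 V = 76.29 µV.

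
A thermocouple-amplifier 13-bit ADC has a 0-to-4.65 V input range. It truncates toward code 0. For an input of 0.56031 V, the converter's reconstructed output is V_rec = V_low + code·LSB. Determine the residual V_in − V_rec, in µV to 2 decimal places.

One LSB is 4.65 V / 8192 = 0.568 mV.
(0.56031 − 0)/0.000567627 = 987.1096; ⌊·⌋ gives code 987.
Reconstructed: 0.5602478 V.
Difference: 6.21973e-05 V → 62.20 µV.

62.20 µV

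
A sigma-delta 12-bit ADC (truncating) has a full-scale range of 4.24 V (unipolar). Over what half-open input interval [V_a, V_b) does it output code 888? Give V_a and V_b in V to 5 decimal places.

[0.91922 V, 0.92025 V)

LSB = 4.24/2^12 = 1.035 mV.
V_a = V_low + 888·LSB = 0.919219 V; V_b = V_low + 889·LSB = 0.920254 V.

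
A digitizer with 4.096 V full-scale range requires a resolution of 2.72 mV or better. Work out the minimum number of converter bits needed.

Number of steps required ≥ 4.096 V / 2.72 mV = 1505.88.
Need 2^N ≥ 1505.88; 2^10 = 1024, 2^11 = 2048.
Minimum N = 11.

11 bits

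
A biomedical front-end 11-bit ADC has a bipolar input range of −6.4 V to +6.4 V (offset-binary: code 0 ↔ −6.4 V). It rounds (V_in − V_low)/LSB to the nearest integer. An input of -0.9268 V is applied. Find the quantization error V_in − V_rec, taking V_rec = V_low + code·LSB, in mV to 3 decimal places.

Step size: 12.8 V ÷ 2^11 = 6.250 mV.
Scaled input = 875.7120 LSBs, so code = 876.
Code 876 maps back to (−6.4) + 876×0.00625 V = -0.925 V.
Error = -0.9268 − (−0.925) = -0.0018 V = -1.800 mV.

-1.800 mV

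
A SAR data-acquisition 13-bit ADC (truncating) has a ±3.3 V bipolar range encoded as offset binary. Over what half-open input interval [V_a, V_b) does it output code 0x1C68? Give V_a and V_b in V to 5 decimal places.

LSB = 6.6/2^13 = 0.806 mV.
Code 0x1C68 = 7272 decimal.
V_a = V_low + 7272·LSB = 2.55879 V; V_b = V_low + 7273·LSB = 2.55959 V.

[2.55879 V, 2.55959 V)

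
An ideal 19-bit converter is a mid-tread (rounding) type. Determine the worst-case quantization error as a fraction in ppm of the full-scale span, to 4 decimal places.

0.9537 ppm

Rounding → worst-case error = ½ LSB = V_FS/2^20, so 1e+06/1048576 = 0.953674 ppm of full scale.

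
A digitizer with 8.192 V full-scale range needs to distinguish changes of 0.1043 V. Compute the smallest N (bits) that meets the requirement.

7 bits

Number of steps required ≥ 8.192 V / 0.1043 V = 78.54.
Need 2^N ≥ 78.54; 2^6 = 64, 2^7 = 128.
Minimum N = 7.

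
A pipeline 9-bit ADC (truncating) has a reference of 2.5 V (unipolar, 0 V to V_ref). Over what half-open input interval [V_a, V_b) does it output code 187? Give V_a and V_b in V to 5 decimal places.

LSB = 2.5/2^9 = 4.883 mV.
V_a = V_low + 187·LSB = 0.913086 V; V_b = V_low + 188·LSB = 0.917969 V.

[0.91309 V, 0.91797 V)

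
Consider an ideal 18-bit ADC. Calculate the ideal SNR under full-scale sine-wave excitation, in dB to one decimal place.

SNR ≈ 6.02·N + 1.76 dB = 6.02·18 + 1.76 = 110.12 dB.

110.1 dB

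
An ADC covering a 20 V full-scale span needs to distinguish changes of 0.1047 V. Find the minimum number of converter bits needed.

Number of steps required ≥ 20 V / 0.1047 V = 191.02.
Need 2^N ≥ 191.02; 2^7 = 128, 2^8 = 256.
Minimum N = 8.

8 bits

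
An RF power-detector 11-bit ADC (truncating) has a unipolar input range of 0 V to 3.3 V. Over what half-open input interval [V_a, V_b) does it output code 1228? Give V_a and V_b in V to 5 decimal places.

[1.97871 V, 1.98032 V)

LSB = 3.3/2^11 = 1.611 mV.
V_a = V_low + 1228·LSB = 1.97871 V; V_b = V_low + 1229·LSB = 1.98032 V.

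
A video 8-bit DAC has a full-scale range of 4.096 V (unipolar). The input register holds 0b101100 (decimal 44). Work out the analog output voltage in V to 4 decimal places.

LSB = 4.096 V / 2^8 = 16.000 mV.
Code 0b101100 = 44 decimal.
V_out = 0 + 44 × 0.016 V = 0.704 V.

0.7040 V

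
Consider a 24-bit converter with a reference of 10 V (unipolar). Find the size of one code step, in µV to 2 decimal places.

0.60 µV

Full-scale span = 10 V.
LSB = 10 / 2^24 = 10 / 16777216 = 5.96046e-07 V = 0.60 µV.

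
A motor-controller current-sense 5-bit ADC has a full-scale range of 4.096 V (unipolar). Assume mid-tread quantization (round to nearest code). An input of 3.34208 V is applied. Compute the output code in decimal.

code 26

LSB = 4.096 V / 32 = 128.000 mV.
Input sits at 26.110 steps above V_low.
So the output code is 26.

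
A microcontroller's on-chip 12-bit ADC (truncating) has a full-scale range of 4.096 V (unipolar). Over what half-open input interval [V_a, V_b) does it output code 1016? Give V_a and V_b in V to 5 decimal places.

LSB = 4.096/2^12 = 1.000 mV.
V_a = V_low + 1016·LSB = 1.016 V; V_b = V_low + 1017·LSB = 1.017 V.

[1.01600 V, 1.01700 V)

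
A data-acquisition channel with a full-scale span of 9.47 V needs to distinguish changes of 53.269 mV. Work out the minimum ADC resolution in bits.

8 bits

Number of steps required ≥ 9.47 V / 53.269 mV = 177.78.
Need 2^N ≥ 177.78; 2^7 = 128, 2^8 = 256.
Minimum N = 8.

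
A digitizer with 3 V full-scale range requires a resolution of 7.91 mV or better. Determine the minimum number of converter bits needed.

9 bits

Number of steps required ≥ 3 V / 7.91 mV = 379.27.
Need 2^N ≥ 379.27; 2^8 = 256, 2^9 = 512.
Minimum N = 9.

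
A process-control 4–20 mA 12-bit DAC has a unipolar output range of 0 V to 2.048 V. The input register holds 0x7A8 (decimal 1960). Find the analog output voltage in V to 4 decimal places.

0.9800 V

LSB = 2.048 V / 2^12 = 0.500 mV.
Code 0x7A8 = 1960 decimal.
V_out = 0 + 1960 × 0.0005 V = 0.98 V.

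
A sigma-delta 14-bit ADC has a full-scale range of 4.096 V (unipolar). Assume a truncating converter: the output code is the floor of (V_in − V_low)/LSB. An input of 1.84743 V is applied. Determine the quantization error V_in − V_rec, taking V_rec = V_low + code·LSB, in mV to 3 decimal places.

0.180 mV

LSB = 4.096/2^14 = 250.00 µV.
Scaled input = 7389.7200 LSBs, so code = 7389.
V_rec = 0 + 7389·0.00025 = 1.84725 V.
Difference: 0.00018 V → 0.180 mV.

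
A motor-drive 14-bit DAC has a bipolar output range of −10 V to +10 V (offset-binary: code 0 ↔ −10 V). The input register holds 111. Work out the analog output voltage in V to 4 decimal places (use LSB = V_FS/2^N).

LSB = 20 V / 2^14 = 1.221 mV.
V_out = (−10) + 111 × 0.0012207 V = -9.8645 V.

-9.8645 V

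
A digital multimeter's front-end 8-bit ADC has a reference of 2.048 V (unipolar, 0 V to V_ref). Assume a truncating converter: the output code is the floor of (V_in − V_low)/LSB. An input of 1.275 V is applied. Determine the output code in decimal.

code 159

Full-scale span = 2.048 V; LSB = 2.048/2^8 = 8.000 mV.
Input sits at 159.375 steps above V_low.
⌊·⌋(159.375) = 159.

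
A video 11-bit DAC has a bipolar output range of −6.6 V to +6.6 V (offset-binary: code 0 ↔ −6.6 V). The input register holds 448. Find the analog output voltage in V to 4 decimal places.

-3.7125 V

LSB = 13.2 V / 2^11 = 6.445 mV.
V_out = (−6.6) + 448 × 0.00644531 V = -3.7125 V.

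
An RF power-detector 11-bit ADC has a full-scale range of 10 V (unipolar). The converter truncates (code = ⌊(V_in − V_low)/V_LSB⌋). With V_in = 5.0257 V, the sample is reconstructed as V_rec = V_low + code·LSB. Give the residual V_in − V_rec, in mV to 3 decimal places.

1.286 mV

LSB = 10/2^11 = 4.883 mV.
(5.0257 − 0)/0.00488281 = 1029.2634; ⌊·⌋ gives code 1029.
Reconstructed: 5.0244141 V.
V_in − V_rec = 0.00128594 V = 1.286 mV.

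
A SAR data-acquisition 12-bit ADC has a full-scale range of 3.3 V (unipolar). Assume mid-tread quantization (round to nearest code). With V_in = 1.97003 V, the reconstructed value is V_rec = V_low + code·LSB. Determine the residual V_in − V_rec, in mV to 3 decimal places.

0.181 mV

LSB = 3.3/2^12 = 0.806 mV.
(V_in − V_low)/LSB = (1.97003 − 0)/0.000805664 = 2445.2251 → code 2445 (round).
Code 2445 maps back to 0 + 2445×0.000805664 V = 1.9698486 V.
Error = 1.97003 − 1.9698486 = 0.000181367 V = 0.181 mV.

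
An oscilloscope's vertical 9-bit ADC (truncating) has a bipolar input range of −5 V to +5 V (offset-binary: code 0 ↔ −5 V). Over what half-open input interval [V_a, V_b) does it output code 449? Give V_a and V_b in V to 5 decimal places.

[3.76953 V, 3.78906 V)

LSB = 10/2^9 = 19.531 mV.
V_a = V_low + 449·LSB = 3.76953 V; V_b = V_low + 450·LSB = 3.78906 V.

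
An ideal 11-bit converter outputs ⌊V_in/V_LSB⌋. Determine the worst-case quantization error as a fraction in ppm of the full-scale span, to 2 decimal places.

488.28 ppm

Truncating → worst-case error = 1 LSB = V_FS/2^11, so 1e+06/2048 = 488.281 ppm of full scale.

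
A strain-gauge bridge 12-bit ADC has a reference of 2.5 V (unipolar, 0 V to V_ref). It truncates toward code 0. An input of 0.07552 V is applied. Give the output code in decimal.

LSB = 2.5 V / 4096 = 0.610 mV.
Input sits at 123.732 steps above V_low.
Floor → code 123.

code 123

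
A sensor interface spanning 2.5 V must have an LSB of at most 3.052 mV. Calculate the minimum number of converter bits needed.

10 bits

Number of steps required ≥ 2.5 V / 3.052 mV = 819.13.
Need 2^N ≥ 819.13; 2^9 = 512, 2^10 = 1024.
Minimum N = 10.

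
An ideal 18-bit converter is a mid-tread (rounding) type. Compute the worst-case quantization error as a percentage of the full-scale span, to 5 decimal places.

Rounding → worst-case error = ½ LSB = V_FS/2^19, so 100/524288 = 0.000190735 % of full scale.

0.00019 %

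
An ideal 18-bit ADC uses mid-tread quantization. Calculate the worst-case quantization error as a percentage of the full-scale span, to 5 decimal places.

Rounding → worst-case error = ½ LSB = V_FS/2^19, so 100/524288 = 0.000190735 % of full scale.

0.00019 %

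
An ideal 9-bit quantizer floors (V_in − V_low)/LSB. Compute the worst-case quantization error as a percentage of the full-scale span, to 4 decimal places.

Truncating → worst-case error = 1 LSB = V_FS/2^9, so 100/512 = 0.195312 % of full scale.

0.1953 %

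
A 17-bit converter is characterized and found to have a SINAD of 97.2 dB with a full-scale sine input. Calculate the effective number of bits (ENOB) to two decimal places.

15.85 bits

ENOB = (SINAD − 1.76) / 6.02 = (97.2 − 1.76)/6.02 = 15.854.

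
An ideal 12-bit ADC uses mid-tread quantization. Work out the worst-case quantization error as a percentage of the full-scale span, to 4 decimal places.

Rounding → worst-case error = ½ LSB = V_FS/2^13, so 100/8192 = 0.012207 % of full scale.

0.0122 %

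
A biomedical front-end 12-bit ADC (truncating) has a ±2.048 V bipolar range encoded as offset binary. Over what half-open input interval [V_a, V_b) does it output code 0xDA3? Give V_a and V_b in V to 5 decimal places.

[1.44300 V, 1.44400 V)

LSB = 4.096/2^12 = 1.000 mV.
Code 0xDA3 = 3491 decimal.
V_a = V_low + 3491·LSB = 1.443 V; V_b = V_low + 3492·LSB = 1.444 V.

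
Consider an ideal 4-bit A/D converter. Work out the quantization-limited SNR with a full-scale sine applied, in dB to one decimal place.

SNR ≈ 6.02·N + 1.76 dB = 6.02·4 + 1.76 = 25.84 dB.

25.8 dB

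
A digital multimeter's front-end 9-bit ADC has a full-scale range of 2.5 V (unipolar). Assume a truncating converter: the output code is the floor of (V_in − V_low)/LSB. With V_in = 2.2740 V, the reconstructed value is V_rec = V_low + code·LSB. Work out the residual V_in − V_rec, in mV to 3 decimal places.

One LSB is 2.5 V / 512 = 4.883 mV.
Scaled input = 465.7152 LSBs, so code = 465.
Reconstructed: 2.2705078 V.
Error = 2.2740 − 2.2705078 = 0.00349219 V = 3.492 mV.

3.492 mV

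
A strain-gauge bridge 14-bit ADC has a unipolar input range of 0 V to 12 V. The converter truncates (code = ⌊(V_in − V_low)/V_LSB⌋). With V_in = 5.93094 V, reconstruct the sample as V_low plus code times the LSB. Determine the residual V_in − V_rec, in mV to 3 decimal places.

One LSB is 12 V / 16384 = 0.732 mV.
(5.93094 − 0)/0.000732422 = 8097.7101; ⌊·⌋ gives code 8097.
Reconstructed: 5.9304199 V.
Error = 5.93094 − 5.9304199 = 0.000520078 V = 0.520 mV.

0.520 mV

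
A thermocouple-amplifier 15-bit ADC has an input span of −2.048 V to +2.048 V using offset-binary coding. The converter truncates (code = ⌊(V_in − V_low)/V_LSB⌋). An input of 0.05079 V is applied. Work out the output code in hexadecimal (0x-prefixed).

code 0x4196 (decimal 16790)

LSB = 4.096 V / 32768 = 125.00 µV.
Input sits at 16790.320 steps above V_low.
So the output code is 16790.
In hexadecimal (0x-prefixed): 0x4196.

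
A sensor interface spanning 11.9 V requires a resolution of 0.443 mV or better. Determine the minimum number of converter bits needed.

15 bits

Number of steps required ≥ 11.9 V / 0.443 mV = 26862.30.
Need 2^N ≥ 26862.30; 2^14 = 16384, 2^15 = 32768.
Minimum N = 15.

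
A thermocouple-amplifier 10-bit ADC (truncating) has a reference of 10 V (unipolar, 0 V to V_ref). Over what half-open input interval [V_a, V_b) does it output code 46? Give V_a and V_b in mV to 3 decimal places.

[449.219 mV, 458.984 mV)

LSB = 10/2^10 = 9.766 mV.
V_a = V_low + 46·LSB = 0.449219 V; V_b = V_low + 47·LSB = 0.458984 V.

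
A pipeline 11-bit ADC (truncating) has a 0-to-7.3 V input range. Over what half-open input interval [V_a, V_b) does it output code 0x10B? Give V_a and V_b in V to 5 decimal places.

LSB = 7.3/2^11 = 3.564 mV.
Code 0x10B = 267 decimal.
V_a = V_low + 267·LSB = 0.951709 V; V_b = V_low + 268·LSB = 0.955273 V.

[0.95171 V, 0.95527 V)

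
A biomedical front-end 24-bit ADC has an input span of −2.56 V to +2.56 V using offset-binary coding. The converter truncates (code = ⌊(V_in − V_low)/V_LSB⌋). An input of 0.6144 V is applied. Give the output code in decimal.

code 10401873

LSB = 5.12 V / 16777216 = 0.31 µV.
Input sits at 10401873.920 steps above V_low.
So the output code is 10401873.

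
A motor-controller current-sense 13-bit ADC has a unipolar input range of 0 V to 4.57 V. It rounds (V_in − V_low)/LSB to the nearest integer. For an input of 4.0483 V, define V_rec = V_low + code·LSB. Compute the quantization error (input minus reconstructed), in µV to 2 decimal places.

-99.66 µV

One LSB is 4.57 V / 8192 = 0.558 mV.
(V_in − V_low)/LSB = (4.0483 − 0)/0.000557861 = 7256.8214 → code 7257 (round).
V_rec = 0 + 7257·0.000557861 = 4.0483997 V.
Error = 4.0483 − 4.0483997 = -9.96582e-05 V = -99.66 µV.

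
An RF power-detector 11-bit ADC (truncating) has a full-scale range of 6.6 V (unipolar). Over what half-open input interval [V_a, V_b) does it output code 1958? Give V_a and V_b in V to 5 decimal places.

LSB = 6.6/2^11 = 3.223 mV.
V_a = V_low + 1958·LSB = 6.30996 V; V_b = V_low + 1959·LSB = 6.31318 V.

[6.30996 V, 6.31318 V)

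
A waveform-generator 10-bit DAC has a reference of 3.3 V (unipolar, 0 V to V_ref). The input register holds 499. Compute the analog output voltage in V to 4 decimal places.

1.6081 V

LSB = 3.3 V / 2^10 = 3.223 mV.
V_out = 0 + 499 × 0.00322266 V = 1.60811 V.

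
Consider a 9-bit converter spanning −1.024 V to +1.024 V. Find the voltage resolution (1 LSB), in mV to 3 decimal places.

4.000 mV

Full-scale span = 2.048 V.
LSB = 2.048 / 2^9 = 2.048 / 512 = 0.004 V = 4.000 mV.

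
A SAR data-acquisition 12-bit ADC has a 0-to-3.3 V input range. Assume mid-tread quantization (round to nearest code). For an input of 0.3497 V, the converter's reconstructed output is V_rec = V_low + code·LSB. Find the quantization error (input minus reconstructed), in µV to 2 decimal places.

One LSB is 3.3 V / 4096 = 0.806 mV.
(V_in − V_low)/LSB = (0.3497 − 0)/0.000805664 = 434.0519 → code 434 (round).
Reconstructed: 0.3496582 V.
Error = 0.3497 − 0.3496582 = 4.17969e-05 V = 41.80 µV.

41.80 µV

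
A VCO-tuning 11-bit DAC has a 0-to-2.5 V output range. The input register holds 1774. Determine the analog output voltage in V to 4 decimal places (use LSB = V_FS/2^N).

LSB = 2.5 V / 2^11 = 1.221 mV.
V_out = 0 + 1774 × 0.0012207 V = 2.16553 V.

2.1655 V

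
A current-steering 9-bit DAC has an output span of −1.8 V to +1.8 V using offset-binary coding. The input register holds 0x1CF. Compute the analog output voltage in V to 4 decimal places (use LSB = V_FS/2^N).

LSB = 3.6 V / 2^9 = 7.031 mV.
Code 0x1CF = 463 decimal.
V_out = (−1.8) + 463 × 0.00703125 V = 1.45547 V.

1.4555 V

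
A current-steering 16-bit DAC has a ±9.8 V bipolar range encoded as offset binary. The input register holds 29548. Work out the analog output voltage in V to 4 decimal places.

-0.9630 V

LSB = 19.6 V / 2^16 = 299.07 µV.
V_out = (−9.8) + 29548 × 0.000299072 V = -0.963013 V.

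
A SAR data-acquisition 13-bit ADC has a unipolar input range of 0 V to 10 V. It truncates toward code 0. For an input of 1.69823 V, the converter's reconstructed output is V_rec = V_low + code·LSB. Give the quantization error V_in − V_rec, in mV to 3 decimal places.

0.232 mV

One LSB is 10 V / 8192 = 1.221 mV.
Scaled input = 1391.1900 LSBs, so code = 1391.
Reconstructed: 1.697998 V.
Difference: 0.000231953 V → 0.232 mV.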